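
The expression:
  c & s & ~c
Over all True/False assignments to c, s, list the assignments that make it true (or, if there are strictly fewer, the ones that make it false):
is never true.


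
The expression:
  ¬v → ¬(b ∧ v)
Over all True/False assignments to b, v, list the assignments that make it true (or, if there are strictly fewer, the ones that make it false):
is always true.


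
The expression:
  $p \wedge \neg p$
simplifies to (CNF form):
$\text{False}$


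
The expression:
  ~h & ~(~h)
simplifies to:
False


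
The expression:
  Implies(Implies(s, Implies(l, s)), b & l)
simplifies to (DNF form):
b & l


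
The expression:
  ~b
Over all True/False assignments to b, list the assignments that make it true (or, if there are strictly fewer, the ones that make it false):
is true only for:
  b=False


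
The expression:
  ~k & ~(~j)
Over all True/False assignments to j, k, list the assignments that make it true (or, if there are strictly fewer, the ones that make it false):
is true only for:
  j=True, k=False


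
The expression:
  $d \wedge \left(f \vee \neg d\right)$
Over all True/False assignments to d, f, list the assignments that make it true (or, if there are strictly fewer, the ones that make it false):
is true only for:
  d=True, f=True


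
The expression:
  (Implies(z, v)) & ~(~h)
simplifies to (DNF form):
(h & v) | (h & ~z)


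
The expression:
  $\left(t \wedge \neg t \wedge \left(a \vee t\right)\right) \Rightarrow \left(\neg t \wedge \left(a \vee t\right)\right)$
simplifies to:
$\text{True}$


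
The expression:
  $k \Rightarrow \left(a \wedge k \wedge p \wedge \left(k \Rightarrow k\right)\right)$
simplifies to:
$\left(a \wedge p\right) \vee \neg k$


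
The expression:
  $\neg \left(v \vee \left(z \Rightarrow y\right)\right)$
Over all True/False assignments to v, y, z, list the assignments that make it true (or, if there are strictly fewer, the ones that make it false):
is true only for:
  v=False, y=False, z=True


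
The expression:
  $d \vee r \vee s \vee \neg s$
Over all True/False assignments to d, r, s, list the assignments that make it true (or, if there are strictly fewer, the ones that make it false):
is always true.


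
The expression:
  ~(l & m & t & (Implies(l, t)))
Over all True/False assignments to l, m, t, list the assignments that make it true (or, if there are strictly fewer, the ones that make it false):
is false only for:
  l=True, m=True, t=True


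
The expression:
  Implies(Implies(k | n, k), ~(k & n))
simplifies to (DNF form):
~k | ~n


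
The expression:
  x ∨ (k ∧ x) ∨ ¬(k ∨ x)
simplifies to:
x ∨ ¬k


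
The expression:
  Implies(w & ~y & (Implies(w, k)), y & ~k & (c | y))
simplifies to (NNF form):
y | ~k | ~w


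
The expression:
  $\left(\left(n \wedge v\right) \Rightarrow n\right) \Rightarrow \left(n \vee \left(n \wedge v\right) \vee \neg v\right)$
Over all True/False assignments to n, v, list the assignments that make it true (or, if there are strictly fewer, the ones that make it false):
is false only for:
  n=False, v=True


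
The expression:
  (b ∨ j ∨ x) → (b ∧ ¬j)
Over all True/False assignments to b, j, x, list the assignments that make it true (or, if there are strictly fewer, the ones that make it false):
is true only for:
  b=False, j=False, x=False;
  b=True, j=False, x=False;
  b=True, j=False, x=True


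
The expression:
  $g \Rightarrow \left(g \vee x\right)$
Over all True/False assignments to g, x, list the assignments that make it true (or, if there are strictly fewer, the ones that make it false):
is always true.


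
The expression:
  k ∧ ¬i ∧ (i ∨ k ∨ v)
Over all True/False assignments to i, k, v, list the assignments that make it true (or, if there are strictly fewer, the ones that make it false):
is true only for:
  i=False, k=True, v=False;
  i=False, k=True, v=True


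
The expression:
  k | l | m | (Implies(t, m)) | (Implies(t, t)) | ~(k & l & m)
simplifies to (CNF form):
True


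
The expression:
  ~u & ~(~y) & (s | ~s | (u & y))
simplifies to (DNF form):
y & ~u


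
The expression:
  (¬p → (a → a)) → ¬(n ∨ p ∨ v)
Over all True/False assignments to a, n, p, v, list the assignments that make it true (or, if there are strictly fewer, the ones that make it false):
is true only for:
  a=False, n=False, p=False, v=False;
  a=True, n=False, p=False, v=False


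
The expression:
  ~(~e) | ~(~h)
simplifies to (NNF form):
e | h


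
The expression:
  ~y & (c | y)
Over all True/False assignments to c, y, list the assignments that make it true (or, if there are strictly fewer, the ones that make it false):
is true only for:
  c=True, y=False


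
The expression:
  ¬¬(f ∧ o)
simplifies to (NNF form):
f ∧ o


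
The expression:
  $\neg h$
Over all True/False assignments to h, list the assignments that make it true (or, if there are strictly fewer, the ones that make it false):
is true only for:
  h=False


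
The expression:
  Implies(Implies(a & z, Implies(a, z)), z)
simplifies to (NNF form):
z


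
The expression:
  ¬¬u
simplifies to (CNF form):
u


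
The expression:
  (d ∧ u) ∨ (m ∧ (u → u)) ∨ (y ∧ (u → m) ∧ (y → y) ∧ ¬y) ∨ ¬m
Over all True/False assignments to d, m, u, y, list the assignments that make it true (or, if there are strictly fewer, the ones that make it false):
is always true.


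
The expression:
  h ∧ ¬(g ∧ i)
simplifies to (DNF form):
(h ∧ ¬g) ∨ (h ∧ ¬i)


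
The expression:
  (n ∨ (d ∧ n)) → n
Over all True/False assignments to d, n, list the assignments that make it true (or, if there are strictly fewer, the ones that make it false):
is always true.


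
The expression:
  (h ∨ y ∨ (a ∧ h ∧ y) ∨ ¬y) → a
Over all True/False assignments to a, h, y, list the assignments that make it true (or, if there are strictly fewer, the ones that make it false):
is true only for:
  a=True, h=False, y=False;
  a=True, h=False, y=True;
  a=True, h=True, y=False;
  a=True, h=True, y=True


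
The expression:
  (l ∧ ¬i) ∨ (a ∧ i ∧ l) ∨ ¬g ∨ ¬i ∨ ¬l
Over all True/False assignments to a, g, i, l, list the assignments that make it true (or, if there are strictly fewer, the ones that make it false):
is false only for:
  a=False, g=True, i=True, l=True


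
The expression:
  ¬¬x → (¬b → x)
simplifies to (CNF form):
True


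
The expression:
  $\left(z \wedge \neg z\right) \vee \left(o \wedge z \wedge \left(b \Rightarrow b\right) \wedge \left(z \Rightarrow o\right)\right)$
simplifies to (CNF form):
$o \wedge z$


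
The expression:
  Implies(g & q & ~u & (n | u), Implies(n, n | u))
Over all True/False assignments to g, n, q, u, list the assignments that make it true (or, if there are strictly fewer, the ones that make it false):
is always true.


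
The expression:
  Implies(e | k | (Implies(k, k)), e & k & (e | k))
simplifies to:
e & k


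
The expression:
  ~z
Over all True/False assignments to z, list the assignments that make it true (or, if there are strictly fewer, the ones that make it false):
is true only for:
  z=False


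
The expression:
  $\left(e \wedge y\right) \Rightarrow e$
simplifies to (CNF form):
$\text{True}$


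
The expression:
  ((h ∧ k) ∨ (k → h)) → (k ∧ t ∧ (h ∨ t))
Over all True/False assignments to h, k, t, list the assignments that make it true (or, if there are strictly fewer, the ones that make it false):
is true only for:
  h=False, k=True, t=False;
  h=False, k=True, t=True;
  h=True, k=True, t=True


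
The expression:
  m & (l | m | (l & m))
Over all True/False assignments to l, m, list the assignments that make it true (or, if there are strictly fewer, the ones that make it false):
is true only for:
  l=False, m=True;
  l=True, m=True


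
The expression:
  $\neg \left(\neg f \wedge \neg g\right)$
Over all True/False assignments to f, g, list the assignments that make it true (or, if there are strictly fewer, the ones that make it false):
is false only for:
  f=False, g=False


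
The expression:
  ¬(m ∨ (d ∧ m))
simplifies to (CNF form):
¬m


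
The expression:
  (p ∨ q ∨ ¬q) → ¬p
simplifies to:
¬p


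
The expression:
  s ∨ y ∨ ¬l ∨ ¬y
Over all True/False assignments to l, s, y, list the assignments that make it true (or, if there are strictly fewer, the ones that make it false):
is always true.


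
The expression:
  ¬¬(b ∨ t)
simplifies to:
b ∨ t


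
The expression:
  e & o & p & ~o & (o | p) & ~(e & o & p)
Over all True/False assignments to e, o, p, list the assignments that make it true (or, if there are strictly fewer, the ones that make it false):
is never true.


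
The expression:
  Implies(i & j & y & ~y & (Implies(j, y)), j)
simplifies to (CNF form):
True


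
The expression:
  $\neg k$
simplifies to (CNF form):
$\neg k$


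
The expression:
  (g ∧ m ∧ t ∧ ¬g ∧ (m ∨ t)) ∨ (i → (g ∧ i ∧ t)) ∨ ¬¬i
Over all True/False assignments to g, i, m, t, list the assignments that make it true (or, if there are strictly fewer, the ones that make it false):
is always true.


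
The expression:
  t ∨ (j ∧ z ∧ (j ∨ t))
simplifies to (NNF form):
t ∨ (j ∧ z)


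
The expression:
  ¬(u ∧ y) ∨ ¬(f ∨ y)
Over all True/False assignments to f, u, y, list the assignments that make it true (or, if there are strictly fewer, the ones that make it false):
is false only for:
  f=False, u=True, y=True;
  f=True, u=True, y=True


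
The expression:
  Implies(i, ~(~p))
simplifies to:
p | ~i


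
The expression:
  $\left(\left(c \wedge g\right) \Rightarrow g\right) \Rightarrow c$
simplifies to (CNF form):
$c$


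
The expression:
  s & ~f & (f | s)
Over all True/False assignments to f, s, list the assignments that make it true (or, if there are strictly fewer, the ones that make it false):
is true only for:
  f=False, s=True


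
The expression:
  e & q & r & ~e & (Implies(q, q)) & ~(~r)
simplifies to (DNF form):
False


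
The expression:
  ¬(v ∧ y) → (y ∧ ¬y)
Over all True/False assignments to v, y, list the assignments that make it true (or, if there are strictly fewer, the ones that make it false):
is true only for:
  v=True, y=True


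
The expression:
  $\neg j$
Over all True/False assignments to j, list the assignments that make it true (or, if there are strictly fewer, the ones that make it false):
is true only for:
  j=False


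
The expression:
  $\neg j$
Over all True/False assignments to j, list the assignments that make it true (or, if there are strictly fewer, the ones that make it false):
is true only for:
  j=False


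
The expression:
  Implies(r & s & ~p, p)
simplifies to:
p | ~r | ~s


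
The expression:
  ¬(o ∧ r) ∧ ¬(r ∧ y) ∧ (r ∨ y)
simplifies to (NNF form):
(y ∧ ¬r) ∨ (r ∧ ¬o ∧ ¬y)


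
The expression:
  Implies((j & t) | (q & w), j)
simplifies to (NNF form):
j | ~q | ~w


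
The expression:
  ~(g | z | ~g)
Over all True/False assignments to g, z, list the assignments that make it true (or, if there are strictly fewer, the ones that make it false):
is never true.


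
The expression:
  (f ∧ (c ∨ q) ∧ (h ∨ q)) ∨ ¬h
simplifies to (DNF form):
(c ∧ f) ∨ (f ∧ q) ∨ ¬h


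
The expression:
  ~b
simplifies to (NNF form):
~b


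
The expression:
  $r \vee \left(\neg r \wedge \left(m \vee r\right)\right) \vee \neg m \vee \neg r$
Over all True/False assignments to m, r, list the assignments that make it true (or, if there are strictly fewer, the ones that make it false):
is always true.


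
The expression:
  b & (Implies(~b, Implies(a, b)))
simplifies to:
b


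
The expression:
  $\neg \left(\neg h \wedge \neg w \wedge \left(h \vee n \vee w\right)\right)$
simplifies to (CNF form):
$h \vee w \vee \neg n$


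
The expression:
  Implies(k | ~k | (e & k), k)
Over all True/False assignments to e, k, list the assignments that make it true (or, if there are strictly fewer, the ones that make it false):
is true only for:
  e=False, k=True;
  e=True, k=True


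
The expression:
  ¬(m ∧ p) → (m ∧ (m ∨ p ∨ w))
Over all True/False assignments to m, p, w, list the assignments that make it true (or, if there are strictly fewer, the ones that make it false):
is true only for:
  m=True, p=False, w=False;
  m=True, p=False, w=True;
  m=True, p=True, w=False;
  m=True, p=True, w=True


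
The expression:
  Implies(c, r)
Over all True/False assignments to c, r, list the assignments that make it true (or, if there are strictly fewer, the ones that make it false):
is false only for:
  c=True, r=False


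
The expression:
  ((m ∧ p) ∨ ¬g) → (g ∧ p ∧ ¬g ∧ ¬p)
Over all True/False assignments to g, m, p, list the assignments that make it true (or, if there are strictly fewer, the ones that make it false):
is true only for:
  g=True, m=False, p=False;
  g=True, m=False, p=True;
  g=True, m=True, p=False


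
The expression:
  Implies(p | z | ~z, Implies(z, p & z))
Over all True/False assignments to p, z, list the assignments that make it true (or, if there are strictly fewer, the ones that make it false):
is false only for:
  p=False, z=True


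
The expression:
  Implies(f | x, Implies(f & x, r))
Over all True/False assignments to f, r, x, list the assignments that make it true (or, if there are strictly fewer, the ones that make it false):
is false only for:
  f=True, r=False, x=True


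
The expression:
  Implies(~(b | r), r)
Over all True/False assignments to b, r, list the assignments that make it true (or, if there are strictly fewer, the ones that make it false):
is false only for:
  b=False, r=False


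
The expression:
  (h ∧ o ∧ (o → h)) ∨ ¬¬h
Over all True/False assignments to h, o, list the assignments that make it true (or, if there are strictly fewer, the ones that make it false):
is true only for:
  h=True, o=False;
  h=True, o=True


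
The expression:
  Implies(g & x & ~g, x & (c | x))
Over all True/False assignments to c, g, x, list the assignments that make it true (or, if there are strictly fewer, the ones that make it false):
is always true.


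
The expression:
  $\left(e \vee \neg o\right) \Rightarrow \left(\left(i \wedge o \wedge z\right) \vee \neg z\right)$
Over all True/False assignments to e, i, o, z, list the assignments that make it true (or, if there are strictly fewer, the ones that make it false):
is false only for:
  e=False, i=False, o=False, z=True;
  e=False, i=True, o=False, z=True;
  e=True, i=False, o=False, z=True;
  e=True, i=False, o=True, z=True;
  e=True, i=True, o=False, z=True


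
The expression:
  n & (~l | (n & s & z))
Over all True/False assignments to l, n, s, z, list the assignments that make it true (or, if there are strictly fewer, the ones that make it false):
is true only for:
  l=False, n=True, s=False, z=False;
  l=False, n=True, s=False, z=True;
  l=False, n=True, s=True, z=False;
  l=False, n=True, s=True, z=True;
  l=True, n=True, s=True, z=True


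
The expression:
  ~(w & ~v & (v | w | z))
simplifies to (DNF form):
v | ~w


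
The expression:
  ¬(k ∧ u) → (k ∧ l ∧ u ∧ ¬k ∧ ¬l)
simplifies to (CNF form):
k ∧ u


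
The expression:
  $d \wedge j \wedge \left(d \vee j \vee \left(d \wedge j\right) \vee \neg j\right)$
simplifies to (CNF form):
$d \wedge j$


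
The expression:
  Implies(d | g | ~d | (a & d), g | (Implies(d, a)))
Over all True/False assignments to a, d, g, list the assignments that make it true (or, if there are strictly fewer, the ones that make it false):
is false only for:
  a=False, d=True, g=False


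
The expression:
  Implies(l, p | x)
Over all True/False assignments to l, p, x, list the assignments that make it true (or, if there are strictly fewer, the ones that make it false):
is false only for:
  l=True, p=False, x=False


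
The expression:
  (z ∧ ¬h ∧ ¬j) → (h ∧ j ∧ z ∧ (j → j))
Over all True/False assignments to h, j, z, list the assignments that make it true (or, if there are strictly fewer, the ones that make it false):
is false only for:
  h=False, j=False, z=True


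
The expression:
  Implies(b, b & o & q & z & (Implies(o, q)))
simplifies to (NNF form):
~b | (o & q & z)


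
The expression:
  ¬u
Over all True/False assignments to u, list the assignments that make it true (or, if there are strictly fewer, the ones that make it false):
is true only for:
  u=False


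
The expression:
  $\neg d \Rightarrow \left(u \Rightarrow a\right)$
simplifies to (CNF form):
$a \vee d \vee \neg u$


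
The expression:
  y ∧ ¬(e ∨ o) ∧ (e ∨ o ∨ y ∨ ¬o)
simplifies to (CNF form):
y ∧ ¬e ∧ ¬o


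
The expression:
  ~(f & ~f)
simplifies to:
True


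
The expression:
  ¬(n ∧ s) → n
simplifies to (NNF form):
n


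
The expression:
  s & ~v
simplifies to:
s & ~v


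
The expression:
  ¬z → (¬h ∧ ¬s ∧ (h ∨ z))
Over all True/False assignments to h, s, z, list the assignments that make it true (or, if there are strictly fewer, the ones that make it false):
is true only for:
  h=False, s=False, z=True;
  h=False, s=True, z=True;
  h=True, s=False, z=True;
  h=True, s=True, z=True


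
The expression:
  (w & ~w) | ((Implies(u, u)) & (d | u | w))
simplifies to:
d | u | w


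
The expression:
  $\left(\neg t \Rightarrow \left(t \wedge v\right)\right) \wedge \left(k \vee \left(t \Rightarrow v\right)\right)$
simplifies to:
$t \wedge \left(k \vee v\right)$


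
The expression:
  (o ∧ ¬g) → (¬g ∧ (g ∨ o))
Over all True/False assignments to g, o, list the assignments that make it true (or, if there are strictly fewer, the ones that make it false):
is always true.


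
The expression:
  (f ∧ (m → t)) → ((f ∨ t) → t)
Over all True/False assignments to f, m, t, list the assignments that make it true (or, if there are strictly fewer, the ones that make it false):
is false only for:
  f=True, m=False, t=False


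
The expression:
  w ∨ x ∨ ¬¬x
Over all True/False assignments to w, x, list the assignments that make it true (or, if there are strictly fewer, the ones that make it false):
is false only for:
  w=False, x=False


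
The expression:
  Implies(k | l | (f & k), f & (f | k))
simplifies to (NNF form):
f | (~k & ~l)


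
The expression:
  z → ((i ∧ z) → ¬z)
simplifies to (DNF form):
¬i ∨ ¬z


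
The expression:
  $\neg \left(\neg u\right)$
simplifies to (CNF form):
$u$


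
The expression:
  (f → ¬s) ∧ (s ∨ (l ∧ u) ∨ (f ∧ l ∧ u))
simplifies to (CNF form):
(l ∨ s) ∧ (s ∨ u) ∧ (¬f ∨ ¬s)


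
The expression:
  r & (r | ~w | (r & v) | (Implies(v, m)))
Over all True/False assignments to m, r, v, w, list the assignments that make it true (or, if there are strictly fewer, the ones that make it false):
is true only for:
  m=False, r=True, v=False, w=False;
  m=False, r=True, v=False, w=True;
  m=False, r=True, v=True, w=False;
  m=False, r=True, v=True, w=True;
  m=True, r=True, v=False, w=False;
  m=True, r=True, v=False, w=True;
  m=True, r=True, v=True, w=False;
  m=True, r=True, v=True, w=True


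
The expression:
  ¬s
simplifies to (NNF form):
¬s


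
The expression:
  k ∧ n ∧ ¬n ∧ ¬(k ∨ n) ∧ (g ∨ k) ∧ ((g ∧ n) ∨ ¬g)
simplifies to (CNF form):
False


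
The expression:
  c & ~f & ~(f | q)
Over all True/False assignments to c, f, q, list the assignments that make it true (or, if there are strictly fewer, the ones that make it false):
is true only for:
  c=True, f=False, q=False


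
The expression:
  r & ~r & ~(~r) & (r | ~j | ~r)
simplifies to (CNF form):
False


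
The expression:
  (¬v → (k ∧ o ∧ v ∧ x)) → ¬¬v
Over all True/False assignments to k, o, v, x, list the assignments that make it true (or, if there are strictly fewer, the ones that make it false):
is always true.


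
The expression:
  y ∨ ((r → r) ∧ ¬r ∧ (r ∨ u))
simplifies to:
y ∨ (u ∧ ¬r)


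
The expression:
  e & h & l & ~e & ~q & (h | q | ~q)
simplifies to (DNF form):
False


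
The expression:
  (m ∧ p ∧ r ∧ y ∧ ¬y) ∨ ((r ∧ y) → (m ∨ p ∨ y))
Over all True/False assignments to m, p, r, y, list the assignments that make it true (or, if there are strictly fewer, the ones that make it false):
is always true.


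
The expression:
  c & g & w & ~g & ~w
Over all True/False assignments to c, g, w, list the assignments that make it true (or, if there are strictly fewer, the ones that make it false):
is never true.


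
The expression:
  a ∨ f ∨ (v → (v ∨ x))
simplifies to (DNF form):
True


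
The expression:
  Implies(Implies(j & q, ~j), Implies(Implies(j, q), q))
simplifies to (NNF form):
j | q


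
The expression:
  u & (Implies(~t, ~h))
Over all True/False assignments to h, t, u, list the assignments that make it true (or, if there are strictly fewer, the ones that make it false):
is true only for:
  h=False, t=False, u=True;
  h=False, t=True, u=True;
  h=True, t=True, u=True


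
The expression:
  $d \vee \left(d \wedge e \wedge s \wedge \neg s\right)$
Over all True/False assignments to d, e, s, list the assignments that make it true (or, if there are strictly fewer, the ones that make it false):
is true only for:
  d=True, e=False, s=False;
  d=True, e=False, s=True;
  d=True, e=True, s=False;
  d=True, e=True, s=True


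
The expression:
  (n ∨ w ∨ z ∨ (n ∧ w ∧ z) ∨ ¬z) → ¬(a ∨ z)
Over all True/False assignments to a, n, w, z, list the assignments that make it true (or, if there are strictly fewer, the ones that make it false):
is true only for:
  a=False, n=False, w=False, z=False;
  a=False, n=False, w=True, z=False;
  a=False, n=True, w=False, z=False;
  a=False, n=True, w=True, z=False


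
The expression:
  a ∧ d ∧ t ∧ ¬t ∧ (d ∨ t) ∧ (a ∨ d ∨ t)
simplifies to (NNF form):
False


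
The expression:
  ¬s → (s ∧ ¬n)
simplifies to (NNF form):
s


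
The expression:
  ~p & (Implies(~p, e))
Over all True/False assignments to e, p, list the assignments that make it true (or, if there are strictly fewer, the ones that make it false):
is true only for:
  e=True, p=False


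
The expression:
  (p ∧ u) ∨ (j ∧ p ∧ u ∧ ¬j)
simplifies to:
p ∧ u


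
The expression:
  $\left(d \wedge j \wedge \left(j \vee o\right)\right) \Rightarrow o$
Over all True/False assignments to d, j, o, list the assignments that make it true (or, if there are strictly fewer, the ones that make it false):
is false only for:
  d=True, j=True, o=False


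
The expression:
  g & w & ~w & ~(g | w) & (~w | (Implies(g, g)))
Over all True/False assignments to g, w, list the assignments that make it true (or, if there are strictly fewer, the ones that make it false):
is never true.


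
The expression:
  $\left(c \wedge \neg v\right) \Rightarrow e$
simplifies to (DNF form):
$e \vee v \vee \neg c$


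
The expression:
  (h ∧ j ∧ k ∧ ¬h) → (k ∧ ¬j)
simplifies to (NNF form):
True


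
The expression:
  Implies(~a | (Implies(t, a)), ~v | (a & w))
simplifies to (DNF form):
~v | (a & w)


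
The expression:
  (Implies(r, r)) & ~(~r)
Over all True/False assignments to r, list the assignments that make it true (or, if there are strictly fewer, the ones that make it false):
is true only for:
  r=True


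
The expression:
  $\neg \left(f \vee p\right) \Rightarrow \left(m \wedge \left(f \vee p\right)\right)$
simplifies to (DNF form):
$f \vee p$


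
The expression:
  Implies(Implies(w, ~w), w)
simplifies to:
w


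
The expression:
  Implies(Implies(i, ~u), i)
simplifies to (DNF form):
i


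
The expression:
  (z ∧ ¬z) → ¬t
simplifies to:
True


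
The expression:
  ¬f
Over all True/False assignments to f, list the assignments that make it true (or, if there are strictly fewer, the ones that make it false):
is true only for:
  f=False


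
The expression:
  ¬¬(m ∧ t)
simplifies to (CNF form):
m ∧ t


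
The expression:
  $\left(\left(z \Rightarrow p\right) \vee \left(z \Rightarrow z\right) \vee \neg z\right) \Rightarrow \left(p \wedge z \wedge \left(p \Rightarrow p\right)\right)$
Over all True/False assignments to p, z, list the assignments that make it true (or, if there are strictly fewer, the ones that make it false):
is true only for:
  p=True, z=True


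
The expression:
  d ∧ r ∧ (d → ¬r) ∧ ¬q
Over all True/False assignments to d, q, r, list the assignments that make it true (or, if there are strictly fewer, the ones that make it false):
is never true.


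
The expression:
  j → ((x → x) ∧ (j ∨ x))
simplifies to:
True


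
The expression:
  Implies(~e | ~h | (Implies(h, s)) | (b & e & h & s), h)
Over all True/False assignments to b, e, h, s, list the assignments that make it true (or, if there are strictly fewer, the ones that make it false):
is true only for:
  b=False, e=False, h=True, s=False;
  b=False, e=False, h=True, s=True;
  b=False, e=True, h=True, s=False;
  b=False, e=True, h=True, s=True;
  b=True, e=False, h=True, s=False;
  b=True, e=False, h=True, s=True;
  b=True, e=True, h=True, s=False;
  b=True, e=True, h=True, s=True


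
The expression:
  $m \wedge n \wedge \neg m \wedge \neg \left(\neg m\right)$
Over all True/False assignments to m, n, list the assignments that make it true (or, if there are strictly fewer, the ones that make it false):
is never true.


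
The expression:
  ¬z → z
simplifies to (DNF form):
z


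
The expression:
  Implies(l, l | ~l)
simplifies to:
True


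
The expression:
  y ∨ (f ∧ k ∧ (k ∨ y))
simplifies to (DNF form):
y ∨ (f ∧ k)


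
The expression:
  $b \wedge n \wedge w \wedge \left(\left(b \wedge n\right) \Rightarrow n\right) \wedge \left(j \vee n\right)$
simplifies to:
$b \wedge n \wedge w$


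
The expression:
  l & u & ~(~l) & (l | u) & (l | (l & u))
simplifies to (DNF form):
l & u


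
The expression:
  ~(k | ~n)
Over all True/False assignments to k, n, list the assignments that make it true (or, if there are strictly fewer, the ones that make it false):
is true only for:
  k=False, n=True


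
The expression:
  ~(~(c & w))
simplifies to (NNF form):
c & w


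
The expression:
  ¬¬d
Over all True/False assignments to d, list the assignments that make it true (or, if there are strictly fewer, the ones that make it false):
is true only for:
  d=True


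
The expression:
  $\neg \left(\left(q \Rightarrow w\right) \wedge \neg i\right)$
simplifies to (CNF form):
$\left(i \vee q\right) \wedge \left(i \vee \neg w\right)$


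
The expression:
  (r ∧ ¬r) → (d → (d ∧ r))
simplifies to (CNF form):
True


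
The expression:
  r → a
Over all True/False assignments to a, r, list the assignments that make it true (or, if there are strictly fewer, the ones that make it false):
is false only for:
  a=False, r=True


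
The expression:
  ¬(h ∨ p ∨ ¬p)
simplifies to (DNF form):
False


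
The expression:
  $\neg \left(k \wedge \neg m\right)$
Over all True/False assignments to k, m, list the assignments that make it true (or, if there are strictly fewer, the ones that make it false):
is false only for:
  k=True, m=False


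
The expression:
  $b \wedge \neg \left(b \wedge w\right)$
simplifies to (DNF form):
$b \wedge \neg w$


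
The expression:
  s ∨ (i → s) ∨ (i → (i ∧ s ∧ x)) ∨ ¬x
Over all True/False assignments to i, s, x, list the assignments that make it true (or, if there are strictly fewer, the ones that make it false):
is false only for:
  i=True, s=False, x=True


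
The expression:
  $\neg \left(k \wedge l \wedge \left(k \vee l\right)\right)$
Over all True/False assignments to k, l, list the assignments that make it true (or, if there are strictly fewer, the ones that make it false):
is false only for:
  k=True, l=True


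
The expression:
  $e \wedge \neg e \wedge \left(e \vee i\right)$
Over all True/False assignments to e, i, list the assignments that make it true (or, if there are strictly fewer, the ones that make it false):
is never true.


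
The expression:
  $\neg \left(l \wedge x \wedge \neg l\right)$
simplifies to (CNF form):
$\text{True}$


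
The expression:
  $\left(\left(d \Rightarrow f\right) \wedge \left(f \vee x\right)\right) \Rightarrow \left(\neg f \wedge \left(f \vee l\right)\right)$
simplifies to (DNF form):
$\left(d \wedge \neg f\right) \vee \left(l \wedge \neg f\right) \vee \left(\neg f \wedge \neg x\right)$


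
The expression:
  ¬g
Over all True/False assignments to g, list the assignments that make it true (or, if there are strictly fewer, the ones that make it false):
is true only for:
  g=False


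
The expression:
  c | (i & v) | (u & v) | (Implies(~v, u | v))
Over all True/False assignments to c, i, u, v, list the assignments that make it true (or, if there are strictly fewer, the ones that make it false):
is false only for:
  c=False, i=False, u=False, v=False;
  c=False, i=True, u=False, v=False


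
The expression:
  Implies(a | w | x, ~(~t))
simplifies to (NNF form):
t | (~a & ~w & ~x)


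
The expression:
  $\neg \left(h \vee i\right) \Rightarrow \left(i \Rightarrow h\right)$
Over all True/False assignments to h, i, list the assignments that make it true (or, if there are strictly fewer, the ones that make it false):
is always true.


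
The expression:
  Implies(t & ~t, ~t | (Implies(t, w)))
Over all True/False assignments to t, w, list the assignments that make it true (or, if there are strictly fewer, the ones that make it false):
is always true.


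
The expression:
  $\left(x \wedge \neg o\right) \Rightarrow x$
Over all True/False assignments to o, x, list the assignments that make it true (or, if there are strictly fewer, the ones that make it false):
is always true.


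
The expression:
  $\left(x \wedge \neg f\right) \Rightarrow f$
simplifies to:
$f \vee \neg x$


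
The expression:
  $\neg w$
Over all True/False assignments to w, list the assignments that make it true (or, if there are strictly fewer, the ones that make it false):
is true only for:
  w=False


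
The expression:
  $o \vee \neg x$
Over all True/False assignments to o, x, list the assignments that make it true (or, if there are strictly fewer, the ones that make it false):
is false only for:
  o=False, x=True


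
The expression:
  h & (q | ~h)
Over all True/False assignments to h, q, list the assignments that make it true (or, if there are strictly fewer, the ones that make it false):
is true only for:
  h=True, q=True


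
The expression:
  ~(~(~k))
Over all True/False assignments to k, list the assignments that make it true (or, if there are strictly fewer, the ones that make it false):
is true only for:
  k=False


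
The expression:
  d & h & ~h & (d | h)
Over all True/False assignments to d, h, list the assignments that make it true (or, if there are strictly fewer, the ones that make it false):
is never true.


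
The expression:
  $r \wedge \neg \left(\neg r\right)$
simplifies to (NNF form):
$r$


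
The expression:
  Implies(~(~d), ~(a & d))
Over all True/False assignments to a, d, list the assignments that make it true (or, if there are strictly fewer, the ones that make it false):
is false only for:
  a=True, d=True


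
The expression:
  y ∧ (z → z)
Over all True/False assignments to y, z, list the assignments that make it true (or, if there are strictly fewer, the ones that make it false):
is true only for:
  y=True, z=False;
  y=True, z=True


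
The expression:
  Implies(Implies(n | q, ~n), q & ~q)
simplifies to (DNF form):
n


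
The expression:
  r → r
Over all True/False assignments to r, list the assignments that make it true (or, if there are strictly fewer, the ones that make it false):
is always true.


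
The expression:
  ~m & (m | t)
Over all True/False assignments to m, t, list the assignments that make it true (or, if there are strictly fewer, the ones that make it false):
is true only for:
  m=False, t=True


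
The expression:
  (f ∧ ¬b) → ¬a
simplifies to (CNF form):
b ∨ ¬a ∨ ¬f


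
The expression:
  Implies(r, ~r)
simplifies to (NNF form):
~r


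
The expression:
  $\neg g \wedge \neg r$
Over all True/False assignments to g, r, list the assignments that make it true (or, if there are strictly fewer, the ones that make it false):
is true only for:
  g=False, r=False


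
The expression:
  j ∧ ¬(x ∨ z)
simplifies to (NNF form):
j ∧ ¬x ∧ ¬z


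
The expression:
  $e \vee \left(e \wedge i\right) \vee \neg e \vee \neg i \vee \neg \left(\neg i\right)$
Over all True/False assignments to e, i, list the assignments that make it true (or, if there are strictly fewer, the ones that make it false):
is always true.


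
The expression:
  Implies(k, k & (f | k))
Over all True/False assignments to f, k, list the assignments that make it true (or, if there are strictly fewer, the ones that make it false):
is always true.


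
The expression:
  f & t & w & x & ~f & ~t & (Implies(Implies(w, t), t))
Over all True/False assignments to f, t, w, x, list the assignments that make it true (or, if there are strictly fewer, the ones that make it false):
is never true.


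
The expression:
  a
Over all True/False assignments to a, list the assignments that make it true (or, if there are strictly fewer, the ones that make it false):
is true only for:
  a=True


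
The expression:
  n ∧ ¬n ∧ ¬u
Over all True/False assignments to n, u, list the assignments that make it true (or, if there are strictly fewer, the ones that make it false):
is never true.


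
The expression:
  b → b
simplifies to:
True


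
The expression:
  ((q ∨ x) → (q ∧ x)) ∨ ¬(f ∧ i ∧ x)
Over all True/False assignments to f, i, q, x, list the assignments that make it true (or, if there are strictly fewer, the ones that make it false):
is false only for:
  f=True, i=True, q=False, x=True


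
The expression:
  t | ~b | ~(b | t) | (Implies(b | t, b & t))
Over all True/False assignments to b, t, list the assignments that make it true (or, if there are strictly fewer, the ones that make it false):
is false only for:
  b=True, t=False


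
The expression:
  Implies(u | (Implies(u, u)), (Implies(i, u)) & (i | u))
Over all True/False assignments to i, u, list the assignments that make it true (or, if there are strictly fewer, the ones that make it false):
is true only for:
  i=False, u=True;
  i=True, u=True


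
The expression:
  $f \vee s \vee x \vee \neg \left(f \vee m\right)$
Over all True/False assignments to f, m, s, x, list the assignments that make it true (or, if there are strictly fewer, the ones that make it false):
is false only for:
  f=False, m=True, s=False, x=False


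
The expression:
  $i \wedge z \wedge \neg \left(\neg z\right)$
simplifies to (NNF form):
$i \wedge z$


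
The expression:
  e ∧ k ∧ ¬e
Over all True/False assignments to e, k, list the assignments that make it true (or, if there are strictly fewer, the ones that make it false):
is never true.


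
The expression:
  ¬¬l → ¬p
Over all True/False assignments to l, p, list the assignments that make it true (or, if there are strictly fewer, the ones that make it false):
is false only for:
  l=True, p=True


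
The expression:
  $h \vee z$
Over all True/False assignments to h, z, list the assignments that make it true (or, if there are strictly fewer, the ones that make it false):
is false only for:
  h=False, z=False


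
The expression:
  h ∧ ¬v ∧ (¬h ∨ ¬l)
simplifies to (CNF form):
h ∧ ¬l ∧ ¬v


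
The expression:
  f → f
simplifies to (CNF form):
True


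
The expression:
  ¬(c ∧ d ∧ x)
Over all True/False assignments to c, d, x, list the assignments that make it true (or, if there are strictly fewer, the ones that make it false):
is false only for:
  c=True, d=True, x=True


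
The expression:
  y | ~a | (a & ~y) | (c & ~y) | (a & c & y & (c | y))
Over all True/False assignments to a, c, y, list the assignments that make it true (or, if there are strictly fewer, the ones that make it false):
is always true.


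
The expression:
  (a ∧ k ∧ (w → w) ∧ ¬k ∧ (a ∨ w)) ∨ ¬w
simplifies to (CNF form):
¬w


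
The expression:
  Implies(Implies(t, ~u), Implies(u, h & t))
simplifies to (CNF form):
t | ~u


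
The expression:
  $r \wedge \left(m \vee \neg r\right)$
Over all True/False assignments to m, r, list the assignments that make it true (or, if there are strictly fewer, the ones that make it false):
is true only for:
  m=True, r=True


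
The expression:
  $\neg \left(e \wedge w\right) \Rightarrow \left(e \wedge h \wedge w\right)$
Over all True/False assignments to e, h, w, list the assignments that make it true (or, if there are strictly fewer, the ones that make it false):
is true only for:
  e=True, h=False, w=True;
  e=True, h=True, w=True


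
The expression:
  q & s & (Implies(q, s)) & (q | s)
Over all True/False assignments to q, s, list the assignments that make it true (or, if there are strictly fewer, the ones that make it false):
is true only for:
  q=True, s=True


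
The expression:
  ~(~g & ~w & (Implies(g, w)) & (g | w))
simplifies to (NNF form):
True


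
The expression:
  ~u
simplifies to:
~u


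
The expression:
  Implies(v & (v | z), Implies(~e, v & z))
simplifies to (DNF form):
e | z | ~v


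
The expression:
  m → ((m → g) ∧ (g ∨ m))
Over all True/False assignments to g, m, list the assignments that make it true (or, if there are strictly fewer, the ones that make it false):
is false only for:
  g=False, m=True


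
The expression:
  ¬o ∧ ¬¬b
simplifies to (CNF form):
b ∧ ¬o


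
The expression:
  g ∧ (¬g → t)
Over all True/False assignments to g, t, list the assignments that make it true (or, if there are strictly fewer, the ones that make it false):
is true only for:
  g=True, t=False;
  g=True, t=True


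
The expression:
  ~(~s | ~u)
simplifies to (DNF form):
s & u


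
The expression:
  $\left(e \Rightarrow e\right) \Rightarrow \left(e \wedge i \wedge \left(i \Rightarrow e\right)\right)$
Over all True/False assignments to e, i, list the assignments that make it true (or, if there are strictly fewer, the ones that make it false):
is true only for:
  e=True, i=True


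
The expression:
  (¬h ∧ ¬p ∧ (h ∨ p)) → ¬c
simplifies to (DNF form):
True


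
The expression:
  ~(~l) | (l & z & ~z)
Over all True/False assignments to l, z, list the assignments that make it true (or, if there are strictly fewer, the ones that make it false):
is true only for:
  l=True, z=False;
  l=True, z=True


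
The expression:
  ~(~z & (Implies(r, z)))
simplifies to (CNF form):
r | z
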